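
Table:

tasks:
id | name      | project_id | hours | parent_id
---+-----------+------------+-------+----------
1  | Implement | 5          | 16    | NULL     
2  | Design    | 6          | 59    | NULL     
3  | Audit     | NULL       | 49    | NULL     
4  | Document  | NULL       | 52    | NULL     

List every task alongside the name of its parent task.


This is a self-join: tasks is joined to a second copy of itself, matching each row's parent_id to another row's id. Use LEFT JOIN so rows with parent_id=NULL are kept.
  - task 1 (Implement): parent_id=NULL -> NULL
  - task 2 (Design): parent_id=NULL -> NULL
  - task 3 (Audit): parent_id=NULL -> NULL
  - task 4 (Document): parent_id=NULL -> NULL

SQL:
SELECT a.name AS item, b.name AS parent
FROM tasks a
LEFT JOIN tasks b ON a.parent_id = b.id

Result:
item      | parent
----------+-------
Implement | NULL  
Design    | NULL  
Audit     | NULL  
Document  | NULL  


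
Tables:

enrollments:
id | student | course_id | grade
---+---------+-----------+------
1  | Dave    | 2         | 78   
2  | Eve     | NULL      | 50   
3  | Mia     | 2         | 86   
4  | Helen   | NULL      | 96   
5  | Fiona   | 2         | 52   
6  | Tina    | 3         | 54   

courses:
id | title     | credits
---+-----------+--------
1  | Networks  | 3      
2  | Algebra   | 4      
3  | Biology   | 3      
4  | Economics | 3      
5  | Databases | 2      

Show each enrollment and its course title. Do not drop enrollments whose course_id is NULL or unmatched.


LEFT JOIN keeps every row from enrollments (the left table); where course_id has no match in courses, the course columns become NULL. Walk through each enrollment:
  - enrollment 1 (Dave): course_id=2 -> matches Algebra
  - enrollment 2 (Eve): course_id=NULL, no match -> kept with NULL
  - enrollment 3 (Mia): course_id=2 -> matches Algebra
  - enrollment 4 (Helen): course_id=NULL, no match -> kept with NULL
  - enrollment 5 (Fiona): course_id=2 -> matches Algebra
  - enrollment 6 (Tina): course_id=3 -> matches Biology
All 6 rows appear; 2 have NULL course.

SQL:
SELECT a.student, b.title AS course
FROM enrollments a
LEFT JOIN courses b ON a.course_id = b.id

Result:
student | course 
--------+--------
Dave    | Algebra
Eve     | NULL   
Mia     | Algebra
Helen   | NULL   
Fiona   | Algebra
Tina    | Biology


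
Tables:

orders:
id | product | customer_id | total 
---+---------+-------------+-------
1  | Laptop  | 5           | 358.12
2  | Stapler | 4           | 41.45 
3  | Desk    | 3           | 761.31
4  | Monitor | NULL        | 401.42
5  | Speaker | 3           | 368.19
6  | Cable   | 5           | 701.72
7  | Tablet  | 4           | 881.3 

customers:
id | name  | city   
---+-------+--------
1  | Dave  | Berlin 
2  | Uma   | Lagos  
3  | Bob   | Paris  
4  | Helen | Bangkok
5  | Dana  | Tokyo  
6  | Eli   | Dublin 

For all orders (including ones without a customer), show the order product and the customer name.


LEFT JOIN keeps every row from orders (the left table); where customer_id has no match in customers, the customer columns become NULL. Walk through each order:
  - order 1 (Laptop): customer_id=5 -> matches Dana
  - order 2 (Stapler): customer_id=4 -> matches Helen
  - order 3 (Desk): customer_id=3 -> matches Bob
  - order 4 (Monitor): customer_id=NULL, no match -> kept with NULL
  - order 5 (Speaker): customer_id=3 -> matches Bob
  - order 6 (Cable): customer_id=5 -> matches Dana
  - order 7 (Tablet): customer_id=4 -> matches Helen
All 7 rows appear; 1 has NULL customer.

SQL:
SELECT a.product, b.name AS customer
FROM orders a
LEFT JOIN customers b ON a.customer_id = b.id

Result:
product | customer
--------+---------
Laptop  | Dana    
Stapler | Helen   
Desk    | Bob     
Monitor | NULL    
Speaker | Bob     
Cable   | Dana    
Tablet  | Helen   


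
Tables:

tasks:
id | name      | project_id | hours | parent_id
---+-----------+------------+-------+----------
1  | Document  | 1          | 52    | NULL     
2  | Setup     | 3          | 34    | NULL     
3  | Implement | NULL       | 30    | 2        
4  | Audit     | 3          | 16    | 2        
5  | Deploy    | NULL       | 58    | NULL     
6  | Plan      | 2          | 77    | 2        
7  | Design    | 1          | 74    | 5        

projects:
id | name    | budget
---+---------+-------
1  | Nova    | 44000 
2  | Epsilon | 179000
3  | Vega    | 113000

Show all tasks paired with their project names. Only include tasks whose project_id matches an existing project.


INNER JOIN keeps only tasks rows whose project_id matches an id in projects. Walk through each task:
  - task 1 (Document): project_id=1 -> matches Nova
  - task 2 (Setup): project_id=3 -> matches Vega
  - task 3 (Implement): project_id=NULL, no match -> dropped
  - task 4 (Audit): project_id=3 -> matches Vega
  - task 5 (Deploy): project_id=NULL, no match -> dropped
  - task 6 (Plan): project_id=2 -> matches Epsilon
  - task 7 (Design): project_id=1 -> matches Nova
So 2 of 7 rows are dropped.

SQL:
SELECT a.name, b.name AS project
FROM tasks a
INNER JOIN projects b ON a.project_id = b.id

Result:
name     | project
---------+--------
Document | Nova   
Setup    | Vega   
Audit    | Vega   
Plan     | Epsilon
Design   | Nova   


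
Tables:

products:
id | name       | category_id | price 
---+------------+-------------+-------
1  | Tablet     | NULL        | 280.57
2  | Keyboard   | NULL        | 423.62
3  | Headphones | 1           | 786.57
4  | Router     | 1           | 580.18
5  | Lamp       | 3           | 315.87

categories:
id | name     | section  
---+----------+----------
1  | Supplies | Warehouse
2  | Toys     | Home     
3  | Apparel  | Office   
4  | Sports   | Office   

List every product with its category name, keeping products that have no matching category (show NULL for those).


LEFT JOIN keeps every row from products (the left table); where category_id has no match in categories, the category columns become NULL. Walk through each product:
  - product 1 (Tablet): category_id=NULL, no match -> kept with NULL
  - product 2 (Keyboard): category_id=NULL, no match -> kept with NULL
  - product 3 (Headphones): category_id=1 -> matches Supplies
  - product 4 (Router): category_id=1 -> matches Supplies
  - product 5 (Lamp): category_id=3 -> matches Apparel
All 5 rows appear; 2 have NULL category.

SQL:
SELECT a.name, b.name AS category
FROM products a
LEFT JOIN categories b ON a.category_id = b.id

Result:
name       | category
-----------+---------
Tablet     | NULL    
Keyboard   | NULL    
Headphones | Supplies
Router     | Supplies
Lamp       | Apparel 


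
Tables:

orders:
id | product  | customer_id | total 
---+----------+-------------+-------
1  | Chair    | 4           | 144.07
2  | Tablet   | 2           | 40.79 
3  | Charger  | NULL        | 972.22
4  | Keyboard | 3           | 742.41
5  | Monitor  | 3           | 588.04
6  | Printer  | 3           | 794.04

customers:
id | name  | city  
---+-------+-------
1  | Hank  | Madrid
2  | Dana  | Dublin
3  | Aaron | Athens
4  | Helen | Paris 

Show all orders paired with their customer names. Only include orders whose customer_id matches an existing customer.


INNER JOIN keeps only orders rows whose customer_id matches an id in customers. Walk through each order:
  - order 1 (Chair): customer_id=4 -> matches Helen
  - order 2 (Tablet): customer_id=2 -> matches Dana
  - order 3 (Charger): customer_id=NULL, no match -> dropped
  - order 4 (Keyboard): customer_id=3 -> matches Aaron
  - order 5 (Monitor): customer_id=3 -> matches Aaron
  - order 6 (Printer): customer_id=3 -> matches Aaron
So 1 of 6 rows is dropped.

SQL:
SELECT a.product, b.name AS customer
FROM orders a
INNER JOIN customers b ON a.customer_id = b.id

Result:
product  | customer
---------+---------
Chair    | Helen   
Tablet   | Dana    
Keyboard | Aaron   
Monitor  | Aaron   
Printer  | Aaron   


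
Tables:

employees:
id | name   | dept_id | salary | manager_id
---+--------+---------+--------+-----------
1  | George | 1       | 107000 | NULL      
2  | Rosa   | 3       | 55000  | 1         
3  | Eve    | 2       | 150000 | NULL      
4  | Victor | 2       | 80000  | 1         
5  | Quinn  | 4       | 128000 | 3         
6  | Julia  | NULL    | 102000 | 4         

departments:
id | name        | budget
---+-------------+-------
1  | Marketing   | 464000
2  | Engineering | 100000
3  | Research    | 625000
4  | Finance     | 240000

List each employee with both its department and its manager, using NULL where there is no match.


Two LEFT JOINs from the same base table employees: one to departments via dept_id, one to employees itself via manager_id. Both are LEFT so every employee is preserved.
Match against departments:
  - employee 1 (George): dept_id=1 -> matches Marketing
  - employee 2 (Rosa): dept_id=3 -> matches Research
  - employee 3 (Eve): dept_id=2 -> matches Engineering
  - employee 4 (Victor): dept_id=2 -> matches Engineering
  - employee 5 (Quinn): dept_id=4 -> matches Finance
  - employee 6 (Julia): dept_id=NULL, no match -> kept with NULL
Match against employees (self):
  - employee 1 (George): manager_id=NULL -> NULL
  - employee 2 (Rosa): manager_id=1 -> George
  - employee 3 (Eve): manager_id=NULL -> NULL
  - employee 4 (Victor): manager_id=1 -> George
  - employee 5 (Quinn): manager_id=3 -> Eve
  - employee 6 (Julia): manager_id=4 -> Victor

SQL:
SELECT a.name, b.name AS department, c.name AS manager
FROM employees a
LEFT JOIN departments b ON a.dept_id = b.id
LEFT JOIN employees c ON a.manager_id = c.id

Result:
name   | department  | manager
-------+-------------+--------
George | Marketing   | NULL   
Rosa   | Research    | George 
Eve    | Engineering | NULL   
Victor | Engineering | George 
Quinn  | Finance     | Eve    
Julia  | NULL        | Victor 


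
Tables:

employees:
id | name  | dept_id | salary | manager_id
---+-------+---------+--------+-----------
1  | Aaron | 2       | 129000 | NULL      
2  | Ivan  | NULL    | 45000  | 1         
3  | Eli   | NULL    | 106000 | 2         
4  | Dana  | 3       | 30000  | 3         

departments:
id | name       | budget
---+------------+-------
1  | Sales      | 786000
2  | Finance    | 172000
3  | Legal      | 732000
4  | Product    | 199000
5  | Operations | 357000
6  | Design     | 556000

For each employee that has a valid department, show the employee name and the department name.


INNER JOIN keeps only employees rows whose dept_id matches an id in departments. Walk through each employee:
  - employee 1 (Aaron): dept_id=2 -> matches Finance
  - employee 2 (Ivan): dept_id=NULL, no match -> dropped
  - employee 3 (Eli): dept_id=NULL, no match -> dropped
  - employee 4 (Dana): dept_id=3 -> matches Legal
So 2 of 4 rows are dropped.

SQL:
SELECT a.name, b.name AS department
FROM employees a
INNER JOIN departments b ON a.dept_id = b.id

Result:
name  | department
------+-----------
Aaron | Finance   
Dana  | Legal     


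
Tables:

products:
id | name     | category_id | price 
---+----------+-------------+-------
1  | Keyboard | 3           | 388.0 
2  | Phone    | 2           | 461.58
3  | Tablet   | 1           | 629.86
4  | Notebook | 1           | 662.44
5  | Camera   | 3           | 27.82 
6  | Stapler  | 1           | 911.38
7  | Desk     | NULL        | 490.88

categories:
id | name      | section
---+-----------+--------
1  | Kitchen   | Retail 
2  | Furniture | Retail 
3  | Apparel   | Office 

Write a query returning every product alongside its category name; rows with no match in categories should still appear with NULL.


LEFT JOIN keeps every row from products (the left table); where category_id has no match in categories, the category columns become NULL. Walk through each product:
  - product 1 (Keyboard): category_id=3 -> matches Apparel
  - product 2 (Phone): category_id=2 -> matches Furniture
  - product 3 (Tablet): category_id=1 -> matches Kitchen
  - product 4 (Notebook): category_id=1 -> matches Kitchen
  - product 5 (Camera): category_id=3 -> matches Apparel
  - product 6 (Stapler): category_id=1 -> matches Kitchen
  - product 7 (Desk): category_id=NULL, no match -> kept with NULL
All 7 rows appear; 1 has NULL category.

SQL:
SELECT a.name, b.name AS category
FROM products a
LEFT JOIN categories b ON a.category_id = b.id

Result:
name     | category 
---------+----------
Keyboard | Apparel  
Phone    | Furniture
Tablet   | Kitchen  
Notebook | Kitchen  
Camera   | Apparel  
Stapler  | Kitchen  
Desk     | NULL     


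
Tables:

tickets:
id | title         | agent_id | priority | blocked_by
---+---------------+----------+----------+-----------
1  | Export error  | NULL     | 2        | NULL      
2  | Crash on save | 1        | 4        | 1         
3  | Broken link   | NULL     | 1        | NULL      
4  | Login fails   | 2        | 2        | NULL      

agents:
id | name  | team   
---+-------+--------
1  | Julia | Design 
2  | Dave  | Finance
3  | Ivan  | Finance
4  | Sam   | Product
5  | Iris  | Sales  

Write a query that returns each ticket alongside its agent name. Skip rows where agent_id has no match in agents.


INNER JOIN keeps only tickets rows whose agent_id matches an id in agents. Walk through each ticket:
  - ticket 1 (Export error): agent_id=NULL, no match -> dropped
  - ticket 2 (Crash on save): agent_id=1 -> matches Julia
  - ticket 3 (Broken link): agent_id=NULL, no match -> dropped
  - ticket 4 (Login fails): agent_id=2 -> matches Dave
So 2 of 4 rows are dropped.

SQL:
SELECT a.title, b.name AS agent
FROM tickets a
INNER JOIN agents b ON a.agent_id = b.id

Result:
title         | agent
--------------+------
Crash on save | Julia
Login fails   | Dave 


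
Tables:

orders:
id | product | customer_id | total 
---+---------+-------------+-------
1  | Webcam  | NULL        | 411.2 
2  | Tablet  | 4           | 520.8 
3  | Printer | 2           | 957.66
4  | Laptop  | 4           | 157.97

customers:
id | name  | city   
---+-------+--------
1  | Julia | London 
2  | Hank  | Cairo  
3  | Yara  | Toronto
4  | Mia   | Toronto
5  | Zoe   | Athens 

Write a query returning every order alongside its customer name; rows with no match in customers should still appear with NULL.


LEFT JOIN keeps every row from orders (the left table); where customer_id has no match in customers, the customer columns become NULL. Walk through each order:
  - order 1 (Webcam): customer_id=NULL, no match -> kept with NULL
  - order 2 (Tablet): customer_id=4 -> matches Mia
  - order 3 (Printer): customer_id=2 -> matches Hank
  - order 4 (Laptop): customer_id=4 -> matches Mia
All 4 rows appear; 1 has NULL customer.

SQL:
SELECT a.product, b.name AS customer
FROM orders a
LEFT JOIN customers b ON a.customer_id = b.id

Result:
product | customer
--------+---------
Webcam  | NULL    
Tablet  | Mia     
Printer | Hank    
Laptop  | Mia     


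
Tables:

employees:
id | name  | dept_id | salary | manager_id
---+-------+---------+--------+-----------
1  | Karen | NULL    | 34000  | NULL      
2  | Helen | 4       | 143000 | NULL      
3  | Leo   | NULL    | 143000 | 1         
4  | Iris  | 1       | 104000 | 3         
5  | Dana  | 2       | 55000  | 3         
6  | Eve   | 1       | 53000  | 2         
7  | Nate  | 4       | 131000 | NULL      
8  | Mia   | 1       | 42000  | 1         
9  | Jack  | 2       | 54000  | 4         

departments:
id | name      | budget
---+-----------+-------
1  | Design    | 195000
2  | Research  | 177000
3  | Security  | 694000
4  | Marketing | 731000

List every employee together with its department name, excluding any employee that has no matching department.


INNER JOIN keeps only employees rows whose dept_id matches an id in departments. Walk through each employee:
  - employee 1 (Karen): dept_id=NULL, no match -> dropped
  - employee 2 (Helen): dept_id=4 -> matches Marketing
  - employee 3 (Leo): dept_id=NULL, no match -> dropped
  - employee 4 (Iris): dept_id=1 -> matches Design
  - employee 5 (Dana): dept_id=2 -> matches Research
  - employee 6 (Eve): dept_id=1 -> matches Design
  - employee 7 (Nate): dept_id=4 -> matches Marketing
  - employee 8 (Mia): dept_id=1 -> matches Design
  - employee 9 (Jack): dept_id=2 -> matches Research
So 2 of 9 rows are dropped.

SQL:
SELECT a.name, b.name AS department
FROM employees a
INNER JOIN departments b ON a.dept_id = b.id

Result:
name  | department
------+-----------
Helen | Marketing 
Iris  | Design    
Dana  | Research  
Eve   | Design    
Nate  | Marketing 
Mia   | Design    
Jack  | Research  


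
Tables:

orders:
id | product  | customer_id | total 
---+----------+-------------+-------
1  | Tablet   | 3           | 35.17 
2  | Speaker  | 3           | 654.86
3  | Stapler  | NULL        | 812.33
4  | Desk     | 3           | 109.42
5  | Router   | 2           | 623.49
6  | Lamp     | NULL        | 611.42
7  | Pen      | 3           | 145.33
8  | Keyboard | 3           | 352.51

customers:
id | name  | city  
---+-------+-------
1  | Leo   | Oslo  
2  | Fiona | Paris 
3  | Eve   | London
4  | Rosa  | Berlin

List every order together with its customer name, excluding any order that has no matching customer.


INNER JOIN keeps only orders rows whose customer_id matches an id in customers. Walk through each order:
  - order 1 (Tablet): customer_id=3 -> matches Eve
  - order 2 (Speaker): customer_id=3 -> matches Eve
  - order 3 (Stapler): customer_id=NULL, no match -> dropped
  - order 4 (Desk): customer_id=3 -> matches Eve
  - order 5 (Router): customer_id=2 -> matches Fiona
  - order 6 (Lamp): customer_id=NULL, no match -> dropped
  - order 7 (Pen): customer_id=3 -> matches Eve
  - order 8 (Keyboard): customer_id=3 -> matches Eve
So 2 of 8 rows are dropped.

SQL:
SELECT a.product, b.name AS customer
FROM orders a
INNER JOIN customers b ON a.customer_id = b.id

Result:
product  | customer
---------+---------
Tablet   | Eve     
Speaker  | Eve     
Desk     | Eve     
Router   | Fiona   
Pen      | Eve     
Keyboard | Eve     


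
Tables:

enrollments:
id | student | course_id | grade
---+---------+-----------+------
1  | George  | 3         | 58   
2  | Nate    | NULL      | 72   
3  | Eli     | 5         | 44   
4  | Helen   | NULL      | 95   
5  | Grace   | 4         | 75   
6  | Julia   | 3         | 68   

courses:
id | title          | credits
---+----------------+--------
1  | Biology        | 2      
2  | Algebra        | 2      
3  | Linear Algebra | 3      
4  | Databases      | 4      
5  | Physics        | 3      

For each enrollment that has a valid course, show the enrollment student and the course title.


INNER JOIN keeps only enrollments rows whose course_id matches an id in courses. Walk through each enrollment:
  - enrollment 1 (George): course_id=3 -> matches Linear Algebra
  - enrollment 2 (Nate): course_id=NULL, no match -> dropped
  - enrollment 3 (Eli): course_id=5 -> matches Physics
  - enrollment 4 (Helen): course_id=NULL, no match -> dropped
  - enrollment 5 (Grace): course_id=4 -> matches Databases
  - enrollment 6 (Julia): course_id=3 -> matches Linear Algebra
So 2 of 6 rows are dropped.

SQL:
SELECT a.student, b.title AS course
FROM enrollments a
INNER JOIN courses b ON a.course_id = b.id

Result:
student | course        
--------+---------------
George  | Linear Algebra
Eli     | Physics       
Grace   | Databases     
Julia   | Linear Algebra


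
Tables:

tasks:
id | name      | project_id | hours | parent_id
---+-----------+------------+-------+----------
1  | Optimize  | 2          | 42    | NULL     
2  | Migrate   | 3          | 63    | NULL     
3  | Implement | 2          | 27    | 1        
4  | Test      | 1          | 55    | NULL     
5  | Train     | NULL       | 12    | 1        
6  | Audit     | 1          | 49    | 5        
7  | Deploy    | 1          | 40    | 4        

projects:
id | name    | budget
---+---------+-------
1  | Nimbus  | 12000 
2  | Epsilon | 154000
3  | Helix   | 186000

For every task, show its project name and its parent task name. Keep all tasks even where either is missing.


Two LEFT JOINs from the same base table tasks: one to projects via project_id, one to tasks itself via parent_id. Both are LEFT so every task is preserved.
Match against projects:
  - task 1 (Optimize): project_id=2 -> matches Epsilon
  - task 2 (Migrate): project_id=3 -> matches Helix
  - task 3 (Implement): project_id=2 -> matches Epsilon
  - task 4 (Test): project_id=1 -> matches Nimbus
  - task 5 (Train): project_id=NULL, no match -> kept with NULL
  - task 6 (Audit): project_id=1 -> matches Nimbus
  - task 7 (Deploy): project_id=1 -> matches Nimbus
Match against tasks (self):
  - task 1 (Optimize): parent_id=NULL -> NULL
  - task 2 (Migrate): parent_id=NULL -> NULL
  - task 3 (Implement): parent_id=1 -> Optimize
  - task 4 (Test): parent_id=NULL -> NULL
  - task 5 (Train): parent_id=1 -> Optimize
  - task 6 (Audit): parent_id=5 -> Train
  - task 7 (Deploy): parent_id=4 -> Test

SQL:
SELECT a.name, b.name AS project, c.name AS parent
FROM tasks a
LEFT JOIN projects b ON a.project_id = b.id
LEFT JOIN tasks c ON a.parent_id = c.id

Result:
name      | project | parent  
----------+---------+---------
Optimize  | Epsilon | NULL    
Migrate   | Helix   | NULL    
Implement | Epsilon | Optimize
Test      | Nimbus  | NULL    
Train     | NULL    | Optimize
Audit     | Nimbus  | Train   
Deploy    | Nimbus  | Test    


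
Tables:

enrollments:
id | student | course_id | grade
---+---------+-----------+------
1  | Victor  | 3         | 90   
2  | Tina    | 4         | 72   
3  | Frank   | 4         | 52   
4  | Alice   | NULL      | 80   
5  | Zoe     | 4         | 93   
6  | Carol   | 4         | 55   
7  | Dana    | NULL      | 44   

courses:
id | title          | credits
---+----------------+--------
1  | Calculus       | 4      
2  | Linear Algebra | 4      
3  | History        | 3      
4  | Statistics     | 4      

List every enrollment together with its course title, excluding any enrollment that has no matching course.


INNER JOIN keeps only enrollments rows whose course_id matches an id in courses. Walk through each enrollment:
  - enrollment 1 (Victor): course_id=3 -> matches History
  - enrollment 2 (Tina): course_id=4 -> matches Statistics
  - enrollment 3 (Frank): course_id=4 -> matches Statistics
  - enrollment 4 (Alice): course_id=NULL, no match -> dropped
  - enrollment 5 (Zoe): course_id=4 -> matches Statistics
  - enrollment 6 (Carol): course_id=4 -> matches Statistics
  - enrollment 7 (Dana): course_id=NULL, no match -> dropped
So 2 of 7 rows are dropped.

SQL:
SELECT a.student, b.title AS course
FROM enrollments a
INNER JOIN courses b ON a.course_id = b.id

Result:
student | course    
--------+-----------
Victor  | History   
Tina    | Statistics
Frank   | Statistics
Zoe     | Statistics
Carol   | Statistics


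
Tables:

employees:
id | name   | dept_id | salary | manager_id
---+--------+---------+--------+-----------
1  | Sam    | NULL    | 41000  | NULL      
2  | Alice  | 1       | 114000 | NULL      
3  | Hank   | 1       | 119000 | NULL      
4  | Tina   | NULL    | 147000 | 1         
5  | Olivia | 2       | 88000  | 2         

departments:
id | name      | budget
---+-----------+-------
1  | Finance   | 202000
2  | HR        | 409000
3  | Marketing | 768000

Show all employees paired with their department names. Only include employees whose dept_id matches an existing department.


INNER JOIN keeps only employees rows whose dept_id matches an id in departments. Walk through each employee:
  - employee 1 (Sam): dept_id=NULL, no match -> dropped
  - employee 2 (Alice): dept_id=1 -> matches Finance
  - employee 3 (Hank): dept_id=1 -> matches Finance
  - employee 4 (Tina): dept_id=NULL, no match -> dropped
  - employee 5 (Olivia): dept_id=2 -> matches HR
So 2 of 5 rows are dropped.

SQL:
SELECT a.name, b.name AS department
FROM employees a
INNER JOIN departments b ON a.dept_id = b.id

Result:
name   | department
-------+-----------
Alice  | Finance   
Hank   | Finance   
Olivia | HR        


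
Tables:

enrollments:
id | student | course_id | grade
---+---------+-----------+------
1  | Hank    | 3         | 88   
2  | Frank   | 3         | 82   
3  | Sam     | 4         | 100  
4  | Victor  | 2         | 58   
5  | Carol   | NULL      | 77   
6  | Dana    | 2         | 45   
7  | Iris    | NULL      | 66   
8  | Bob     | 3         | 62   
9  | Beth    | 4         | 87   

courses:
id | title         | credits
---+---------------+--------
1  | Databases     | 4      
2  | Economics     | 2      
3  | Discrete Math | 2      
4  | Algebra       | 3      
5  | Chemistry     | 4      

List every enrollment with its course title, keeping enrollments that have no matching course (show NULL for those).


LEFT JOIN keeps every row from enrollments (the left table); where course_id has no match in courses, the course columns become NULL. Walk through each enrollment:
  - enrollment 1 (Hank): course_id=3 -> matches Discrete Math
  - enrollment 2 (Frank): course_id=3 -> matches Discrete Math
  - enrollment 3 (Sam): course_id=4 -> matches Algebra
  - enrollment 4 (Victor): course_id=2 -> matches Economics
  - enrollment 5 (Carol): course_id=NULL, no match -> kept with NULL
  - enrollment 6 (Dana): course_id=2 -> matches Economics
  - enrollment 7 (Iris): course_id=NULL, no match -> kept with NULL
  - enrollment 8 (Bob): course_id=3 -> matches Discrete Math
  - enrollment 9 (Beth): course_id=4 -> matches Algebra
All 9 rows appear; 2 have NULL course.

SQL:
SELECT a.student, b.title AS course
FROM enrollments a
LEFT JOIN courses b ON a.course_id = b.id

Result:
student | course       
--------+--------------
Hank    | Discrete Math
Frank   | Discrete Math
Sam     | Algebra      
Victor  | Economics    
Carol   | NULL         
Dana    | Economics    
Iris    | NULL         
Bob     | Discrete Math
Beth    | Algebra      


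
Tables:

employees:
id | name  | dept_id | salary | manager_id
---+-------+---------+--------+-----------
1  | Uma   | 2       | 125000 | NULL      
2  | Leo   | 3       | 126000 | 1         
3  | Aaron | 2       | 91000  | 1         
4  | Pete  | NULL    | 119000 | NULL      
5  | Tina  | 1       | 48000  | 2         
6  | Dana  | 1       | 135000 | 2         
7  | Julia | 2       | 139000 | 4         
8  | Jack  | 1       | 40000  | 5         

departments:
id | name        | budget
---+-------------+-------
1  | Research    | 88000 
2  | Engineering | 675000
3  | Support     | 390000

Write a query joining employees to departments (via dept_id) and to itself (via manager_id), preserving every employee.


Two LEFT JOINs from the same base table employees: one to departments via dept_id, one to employees itself via manager_id. Both are LEFT so every employee is preserved.
Match against departments:
  - employee 1 (Uma): dept_id=2 -> matches Engineering
  - employee 2 (Leo): dept_id=3 -> matches Support
  - employee 3 (Aaron): dept_id=2 -> matches Engineering
  - employee 4 (Pete): dept_id=NULL, no match -> kept with NULL
  - employee 5 (Tina): dept_id=1 -> matches Research
  - employee 6 (Dana): dept_id=1 -> matches Research
  - employee 7 (Julia): dept_id=2 -> matches Engineering
  - employee 8 (Jack): dept_id=1 -> matches Research
Match against employees (self):
  - employee 1 (Uma): manager_id=NULL -> NULL
  - employee 2 (Leo): manager_id=1 -> Uma
  - employee 3 (Aaron): manager_id=1 -> Uma
  - employee 4 (Pete): manager_id=NULL -> NULL
  - employee 5 (Tina): manager_id=2 -> Leo
  - employee 6 (Dana): manager_id=2 -> Leo
  - employee 7 (Julia): manager_id=4 -> Pete
  - employee 8 (Jack): manager_id=5 -> Tina

SQL:
SELECT a.name, b.name AS department, c.name AS manager
FROM employees a
LEFT JOIN departments b ON a.dept_id = b.id
LEFT JOIN employees c ON a.manager_id = c.id

Result:
name  | department  | manager
------+-------------+--------
Uma   | Engineering | NULL   
Leo   | Support     | Uma    
Aaron | Engineering | Uma    
Pete  | NULL        | NULL   
Tina  | Research    | Leo    
Dana  | Research    | Leo    
Julia | Engineering | Pete   
Jack  | Research    | Tina   


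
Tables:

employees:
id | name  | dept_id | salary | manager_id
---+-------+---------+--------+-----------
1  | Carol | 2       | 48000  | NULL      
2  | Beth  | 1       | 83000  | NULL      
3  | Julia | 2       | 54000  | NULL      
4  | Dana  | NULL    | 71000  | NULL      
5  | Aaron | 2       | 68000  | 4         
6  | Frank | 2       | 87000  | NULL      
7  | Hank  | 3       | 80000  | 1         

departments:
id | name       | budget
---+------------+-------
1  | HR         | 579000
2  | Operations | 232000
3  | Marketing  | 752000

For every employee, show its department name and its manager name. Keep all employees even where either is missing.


Two LEFT JOINs from the same base table employees: one to departments via dept_id, one to employees itself via manager_id. Both are LEFT so every employee is preserved.
Match against departments:
  - employee 1 (Carol): dept_id=2 -> matches Operations
  - employee 2 (Beth): dept_id=1 -> matches HR
  - employee 3 (Julia): dept_id=2 -> matches Operations
  - employee 4 (Dana): dept_id=NULL, no match -> kept with NULL
  - employee 5 (Aaron): dept_id=2 -> matches Operations
  - employee 6 (Frank): dept_id=2 -> matches Operations
  - employee 7 (Hank): dept_id=3 -> matches Marketing
Match against employees (self):
  - employee 1 (Carol): manager_id=NULL -> NULL
  - employee 2 (Beth): manager_id=NULL -> NULL
  - employee 3 (Julia): manager_id=NULL -> NULL
  - employee 4 (Dana): manager_id=NULL -> NULL
  - employee 5 (Aaron): manager_id=4 -> Dana
  - employee 6 (Frank): manager_id=NULL -> NULL
  - employee 7 (Hank): manager_id=1 -> Carol

SQL:
SELECT a.name, b.name AS department, c.name AS manager
FROM employees a
LEFT JOIN departments b ON a.dept_id = b.id
LEFT JOIN employees c ON a.manager_id = c.id

Result:
name  | department | manager
------+------------+--------
Carol | Operations | NULL   
Beth  | HR         | NULL   
Julia | Operations | NULL   
Dana  | NULL       | NULL   
Aaron | Operations | Dana   
Frank | Operations | NULL   
Hank  | Marketing  | Carol  


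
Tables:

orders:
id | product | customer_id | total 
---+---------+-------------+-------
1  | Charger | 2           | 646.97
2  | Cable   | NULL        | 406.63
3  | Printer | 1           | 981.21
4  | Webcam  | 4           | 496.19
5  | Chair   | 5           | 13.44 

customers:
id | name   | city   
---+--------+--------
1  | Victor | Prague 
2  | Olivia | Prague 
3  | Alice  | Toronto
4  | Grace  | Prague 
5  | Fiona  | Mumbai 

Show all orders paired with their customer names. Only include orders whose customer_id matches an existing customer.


INNER JOIN keeps only orders rows whose customer_id matches an id in customers. Walk through each order:
  - order 1 (Charger): customer_id=2 -> matches Olivia
  - order 2 (Cable): customer_id=NULL, no match -> dropped
  - order 3 (Printer): customer_id=1 -> matches Victor
  - order 4 (Webcam): customer_id=4 -> matches Grace
  - order 5 (Chair): customer_id=5 -> matches Fiona
So 1 of 5 rows is dropped.

SQL:
SELECT a.product, b.name AS customer
FROM orders a
INNER JOIN customers b ON a.customer_id = b.id

Result:
product | customer
--------+---------
Charger | Olivia  
Printer | Victor  
Webcam  | Grace   
Chair   | Fiona   


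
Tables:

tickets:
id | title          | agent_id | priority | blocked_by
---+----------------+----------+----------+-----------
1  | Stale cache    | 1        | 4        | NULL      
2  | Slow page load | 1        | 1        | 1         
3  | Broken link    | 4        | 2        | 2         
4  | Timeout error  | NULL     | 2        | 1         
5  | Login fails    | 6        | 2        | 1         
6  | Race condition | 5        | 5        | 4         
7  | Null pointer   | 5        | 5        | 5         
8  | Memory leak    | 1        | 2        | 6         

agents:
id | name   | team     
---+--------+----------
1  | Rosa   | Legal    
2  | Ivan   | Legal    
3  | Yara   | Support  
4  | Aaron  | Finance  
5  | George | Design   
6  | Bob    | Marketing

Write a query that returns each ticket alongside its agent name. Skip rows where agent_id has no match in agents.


INNER JOIN keeps only tickets rows whose agent_id matches an id in agents. Walk through each ticket:
  - ticket 1 (Stale cache): agent_id=1 -> matches Rosa
  - ticket 2 (Slow page load): agent_id=1 -> matches Rosa
  - ticket 3 (Broken link): agent_id=4 -> matches Aaron
  - ticket 4 (Timeout error): agent_id=NULL, no match -> dropped
  - ticket 5 (Login fails): agent_id=6 -> matches Bob
  - ticket 6 (Race condition): agent_id=5 -> matches George
  - ticket 7 (Null pointer): agent_id=5 -> matches George
  - ticket 8 (Memory leak): agent_id=1 -> matches Rosa
So 1 of 8 rows is dropped.

SQL:
SELECT a.title, b.name AS agent
FROM tickets a
INNER JOIN agents b ON a.agent_id = b.id

Result:
title          | agent 
---------------+-------
Stale cache    | Rosa  
Slow page load | Rosa  
Broken link    | Aaron 
Login fails    | Bob   
Race condition | George
Null pointer   | George
Memory leak    | Rosa  


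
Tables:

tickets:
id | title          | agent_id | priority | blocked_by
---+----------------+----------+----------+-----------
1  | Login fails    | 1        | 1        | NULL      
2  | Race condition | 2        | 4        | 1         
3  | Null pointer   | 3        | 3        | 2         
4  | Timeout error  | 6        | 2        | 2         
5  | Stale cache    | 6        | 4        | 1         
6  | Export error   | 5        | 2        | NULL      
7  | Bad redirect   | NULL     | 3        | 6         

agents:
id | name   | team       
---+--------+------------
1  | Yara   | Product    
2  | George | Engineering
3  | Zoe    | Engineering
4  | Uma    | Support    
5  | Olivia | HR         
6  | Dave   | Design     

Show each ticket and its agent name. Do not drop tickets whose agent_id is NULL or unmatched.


LEFT JOIN keeps every row from tickets (the left table); where agent_id has no match in agents, the agent columns become NULL. Walk through each ticket:
  - ticket 1 (Login fails): agent_id=1 -> matches Yara
  - ticket 2 (Race condition): agent_id=2 -> matches George
  - ticket 3 (Null pointer): agent_id=3 -> matches Zoe
  - ticket 4 (Timeout error): agent_id=6 -> matches Dave
  - ticket 5 (Stale cache): agent_id=6 -> matches Dave
  - ticket 6 (Export error): agent_id=5 -> matches Olivia
  - ticket 7 (Bad redirect): agent_id=NULL, no match -> kept with NULL
All 7 rows appear; 1 has NULL agent.

SQL:
SELECT a.title, b.name AS agent
FROM tickets a
LEFT JOIN agents b ON a.agent_id = b.id

Result:
title          | agent 
---------------+-------
Login fails    | Yara  
Race condition | George
Null pointer   | Zoe   
Timeout error  | Dave  
Stale cache    | Dave  
Export error   | Olivia
Bad redirect   | NULL  


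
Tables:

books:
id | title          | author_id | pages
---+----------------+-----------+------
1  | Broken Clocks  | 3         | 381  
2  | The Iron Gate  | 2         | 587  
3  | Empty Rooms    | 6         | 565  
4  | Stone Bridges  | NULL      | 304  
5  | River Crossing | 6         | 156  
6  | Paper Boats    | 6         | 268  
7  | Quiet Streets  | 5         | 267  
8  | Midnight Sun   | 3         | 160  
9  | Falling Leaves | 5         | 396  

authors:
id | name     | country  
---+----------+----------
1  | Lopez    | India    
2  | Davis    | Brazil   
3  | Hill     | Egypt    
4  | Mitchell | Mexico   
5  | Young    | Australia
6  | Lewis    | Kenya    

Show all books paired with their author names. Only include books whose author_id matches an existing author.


INNER JOIN keeps only books rows whose author_id matches an id in authors. Walk through each book:
  - book 1 (Broken Clocks): author_id=3 -> matches Hill
  - book 2 (The Iron Gate): author_id=2 -> matches Davis
  - book 3 (Empty Rooms): author_id=6 -> matches Lewis
  - book 4 (Stone Bridges): author_id=NULL, no match -> dropped
  - book 5 (River Crossing): author_id=6 -> matches Lewis
  - book 6 (Paper Boats): author_id=6 -> matches Lewis
  - book 7 (Quiet Streets): author_id=5 -> matches Young
  - book 8 (Midnight Sun): author_id=3 -> matches Hill
  - book 9 (Falling Leaves): author_id=5 -> matches Young
So 1 of 9 rows is dropped.

SQL:
SELECT a.title, b.name AS author
FROM books a
INNER JOIN authors b ON a.author_id = b.id

Result:
title          | author
---------------+-------
Broken Clocks  | Hill  
The Iron Gate  | Davis 
Empty Rooms    | Lewis 
River Crossing | Lewis 
Paper Boats    | Lewis 
Quiet Streets  | Young 
Midnight Sun   | Hill  
Falling Leaves | Young 


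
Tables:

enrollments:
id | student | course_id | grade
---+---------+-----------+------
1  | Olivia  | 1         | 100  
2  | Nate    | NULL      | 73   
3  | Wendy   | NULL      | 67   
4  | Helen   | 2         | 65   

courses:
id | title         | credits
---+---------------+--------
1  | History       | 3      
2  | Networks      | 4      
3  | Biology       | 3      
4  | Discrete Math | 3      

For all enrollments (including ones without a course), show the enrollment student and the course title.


LEFT JOIN keeps every row from enrollments (the left table); where course_id has no match in courses, the course columns become NULL. Walk through each enrollment:
  - enrollment 1 (Olivia): course_id=1 -> matches History
  - enrollment 2 (Nate): course_id=NULL, no match -> kept with NULL
  - enrollment 3 (Wendy): course_id=NULL, no match -> kept with NULL
  - enrollment 4 (Helen): course_id=2 -> matches Networks
All 4 rows appear; 2 have NULL course.

SQL:
SELECT a.student, b.title AS course
FROM enrollments a
LEFT JOIN courses b ON a.course_id = b.id

Result:
student | course  
--------+---------
Olivia  | History 
Nate    | NULL    
Wendy   | NULL    
Helen   | Networks


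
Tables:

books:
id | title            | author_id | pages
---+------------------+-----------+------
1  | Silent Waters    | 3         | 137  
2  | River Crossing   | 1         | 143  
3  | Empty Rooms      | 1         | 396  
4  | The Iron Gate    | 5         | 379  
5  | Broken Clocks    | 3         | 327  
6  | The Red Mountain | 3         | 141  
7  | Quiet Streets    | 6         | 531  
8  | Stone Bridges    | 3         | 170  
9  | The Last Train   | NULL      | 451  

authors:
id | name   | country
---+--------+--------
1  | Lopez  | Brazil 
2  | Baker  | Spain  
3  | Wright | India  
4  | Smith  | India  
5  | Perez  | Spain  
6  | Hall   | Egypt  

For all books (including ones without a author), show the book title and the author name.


LEFT JOIN keeps every row from books (the left table); where author_id has no match in authors, the author columns become NULL. Walk through each book:
  - book 1 (Silent Waters): author_id=3 -> matches Wright
  - book 2 (River Crossing): author_id=1 -> matches Lopez
  - book 3 (Empty Rooms): author_id=1 -> matches Lopez
  - book 4 (The Iron Gate): author_id=5 -> matches Perez
  - book 5 (Broken Clocks): author_id=3 -> matches Wright
  - book 6 (The Red Mountain): author_id=3 -> matches Wright
  - book 7 (Quiet Streets): author_id=6 -> matches Hall
  - book 8 (Stone Bridges): author_id=3 -> matches Wright
  - book 9 (The Last Train): author_id=NULL, no match -> kept with NULL
All 9 rows appear; 1 has NULL author.

SQL:
SELECT a.title, b.name AS author
FROM books a
LEFT JOIN authors b ON a.author_id = b.id

Result:
title            | author
-----------------+-------
Silent Waters    | Wright
River Crossing   | Lopez 
Empty Rooms      | Lopez 
The Iron Gate    | Perez 
Broken Clocks    | Wright
The Red Mountain | Wright
Quiet Streets    | Hall  
Stone Bridges    | Wright
The Last Train   | NULL  


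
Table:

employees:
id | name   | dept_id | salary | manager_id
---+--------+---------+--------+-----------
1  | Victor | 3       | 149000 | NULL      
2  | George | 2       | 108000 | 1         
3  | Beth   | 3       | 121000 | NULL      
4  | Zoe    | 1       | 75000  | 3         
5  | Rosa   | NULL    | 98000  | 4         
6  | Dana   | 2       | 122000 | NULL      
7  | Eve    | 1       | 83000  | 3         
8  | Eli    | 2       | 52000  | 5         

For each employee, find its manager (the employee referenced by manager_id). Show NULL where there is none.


This is a self-join: employees is joined to a second copy of itself, matching each row's manager_id to another row's id. Use LEFT JOIN so rows with manager_id=NULL are kept.
  - employee 1 (Victor): manager_id=NULL -> NULL
  - employee 2 (George): manager_id=1 -> Victor
  - employee 3 (Beth): manager_id=NULL -> NULL
  - employee 4 (Zoe): manager_id=3 -> Beth
  - employee 5 (Rosa): manager_id=4 -> Zoe
  - employee 6 (Dana): manager_id=NULL -> NULL
  - employee 7 (Eve): manager_id=3 -> Beth
  - employee 8 (Eli): manager_id=5 -> Rosa

SQL:
SELECT a.name AS item, b.name AS manager
FROM employees a
LEFT JOIN employees b ON a.manager_id = b.id

Result:
item   | manager
-------+--------
Victor | NULL   
George | Victor 
Beth   | NULL   
Zoe    | Beth   
Rosa   | Zoe    
Dana   | NULL   
Eve    | Beth   
Eli    | Rosa   
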